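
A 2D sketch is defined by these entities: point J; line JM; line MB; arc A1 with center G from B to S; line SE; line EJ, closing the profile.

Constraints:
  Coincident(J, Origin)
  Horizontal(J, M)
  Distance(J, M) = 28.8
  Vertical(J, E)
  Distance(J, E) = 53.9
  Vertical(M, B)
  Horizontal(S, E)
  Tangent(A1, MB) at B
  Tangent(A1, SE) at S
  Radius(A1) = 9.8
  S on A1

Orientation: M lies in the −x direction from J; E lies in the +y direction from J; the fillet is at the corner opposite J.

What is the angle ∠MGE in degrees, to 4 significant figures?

129.8°

J is at the origin; JM is horizontal with |JM| = 28.8 and M on the −x side, so M = (-28.80, 0.000). JE is vertical with |JE| = 53.9 and E on the +y side, so E = (0.000, 53.90). The virtual corner opposite J is at (-28.80, 53.90). Since A1 is tangent to MB there, GB ⟂ MB and A1 meets SE tangentially, so GS is at right angles to SE, with radius 9.8, so the center G sits 9.8 in from both sides at G = (-19.00, 44.10). Then cos ∠MGE = GM·GE / (|GM||GE|), giving 129.8°.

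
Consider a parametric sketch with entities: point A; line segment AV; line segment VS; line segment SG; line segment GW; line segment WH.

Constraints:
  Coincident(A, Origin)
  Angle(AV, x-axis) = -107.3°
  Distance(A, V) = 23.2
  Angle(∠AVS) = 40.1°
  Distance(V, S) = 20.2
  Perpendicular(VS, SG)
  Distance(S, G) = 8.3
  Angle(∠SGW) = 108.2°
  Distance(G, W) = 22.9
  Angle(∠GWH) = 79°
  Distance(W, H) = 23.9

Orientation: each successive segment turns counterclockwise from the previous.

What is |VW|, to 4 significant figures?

15.53

A is at the origin; AV runs at -107.3° with length 23.2, so V = (-6.899, -22.15). ∠AVS = 40.1° gives VS at 32.60° from the x-axis; with |VS| = 20.2, S = (10.12, -11.27). VS ⟂ SG, so SG runs at 122.6°; with |SG| = 8.3, G = (5.647, -4.275). ∠SGW = 108.2° gives GW at -165.6° from the x-axis; with |GW| = 22.9, W = (-16.53, -9.970). Then |VW| = |W − V| = 15.53.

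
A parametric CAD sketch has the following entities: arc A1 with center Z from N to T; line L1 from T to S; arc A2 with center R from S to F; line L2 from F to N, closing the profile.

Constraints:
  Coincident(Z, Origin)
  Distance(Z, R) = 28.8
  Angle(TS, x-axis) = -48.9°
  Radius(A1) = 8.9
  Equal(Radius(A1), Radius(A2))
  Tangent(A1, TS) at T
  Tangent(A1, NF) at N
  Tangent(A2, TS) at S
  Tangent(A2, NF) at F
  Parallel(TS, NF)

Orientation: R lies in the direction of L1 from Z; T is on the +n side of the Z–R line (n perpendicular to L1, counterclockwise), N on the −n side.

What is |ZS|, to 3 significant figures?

30.1

The slot axis is L1's direction at -48.9°, so u = (cos -48.9°, sin -48.9°) = (0.657, -0.754) and n = (−sin -48.9°, cos -48.9°) = (0.754, 0.657). Z is at the origin and R lies 28.8 along u from Z, so R = 28.8·u = (18.9, -21.7). Tangency of A1 to both parallel lines with radius 8.9 puts T and N at Z ± 8.9·n: T = (6.71, 5.85), N = (-6.71, -5.85). Equal radii place S and F the same way about R: S = R + 8.9·n = (25.6, -15.9), F = R − 8.9·n = (12.2, -27.6). Then |ZS| = |S − Z| = 30.1.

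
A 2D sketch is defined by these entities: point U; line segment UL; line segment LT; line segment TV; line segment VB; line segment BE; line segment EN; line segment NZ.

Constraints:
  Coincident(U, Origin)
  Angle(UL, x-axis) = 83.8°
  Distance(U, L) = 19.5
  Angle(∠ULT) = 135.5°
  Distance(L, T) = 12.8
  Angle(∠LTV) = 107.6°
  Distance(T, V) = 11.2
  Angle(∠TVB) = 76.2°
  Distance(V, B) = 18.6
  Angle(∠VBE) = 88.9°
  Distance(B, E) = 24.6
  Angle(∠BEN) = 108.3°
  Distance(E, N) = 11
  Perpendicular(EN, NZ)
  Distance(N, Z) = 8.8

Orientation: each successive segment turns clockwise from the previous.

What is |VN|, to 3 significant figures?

28.9

∠VBE = 88.9° gives BE at 132° from the x-axis; with |BE| = 24.6, E = (-8.65, 26.9). ∠BEN = 108.3° gives EN at 60.3° from the x-axis; with |EN| = 11.0, N = (-3.20, 36.5). Then |VN| = |N − V| = 28.9.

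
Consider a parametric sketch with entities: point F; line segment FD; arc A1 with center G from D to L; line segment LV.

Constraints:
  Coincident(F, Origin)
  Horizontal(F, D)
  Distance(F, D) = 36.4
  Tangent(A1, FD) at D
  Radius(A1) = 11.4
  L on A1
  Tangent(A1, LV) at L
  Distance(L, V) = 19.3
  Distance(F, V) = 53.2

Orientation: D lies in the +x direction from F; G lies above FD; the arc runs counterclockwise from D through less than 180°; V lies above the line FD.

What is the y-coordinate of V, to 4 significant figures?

33.21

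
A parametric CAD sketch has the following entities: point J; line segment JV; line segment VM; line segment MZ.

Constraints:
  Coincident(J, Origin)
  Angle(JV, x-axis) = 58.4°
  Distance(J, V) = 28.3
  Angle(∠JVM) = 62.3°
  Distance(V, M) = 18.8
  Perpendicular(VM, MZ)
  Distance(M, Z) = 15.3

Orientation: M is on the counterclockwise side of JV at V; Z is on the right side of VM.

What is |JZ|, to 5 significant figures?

40.750

J is at the origin; JV runs at 58.4° with length 28.3, so V = 28.3·(cos 58.4°, sin 58.4°) = (14.829, 24.104). ∠JVM = 62.3°, so VM runs at 58.4° + (180° − 62.3°) = 176.10° from the x-axis; with |VM| = 18.8, M = V + 18.8·(cos 176.10°, sin 176.10°) = (-3.9277, 25.383). VM is perpendicular to MZ; with |MZ| = 15.3 on the right of VM, Z = M + 15.3·(0.068015, 0.99768) = (-2.8870, 40.647). Then |JZ| = |Z − J| = 40.750.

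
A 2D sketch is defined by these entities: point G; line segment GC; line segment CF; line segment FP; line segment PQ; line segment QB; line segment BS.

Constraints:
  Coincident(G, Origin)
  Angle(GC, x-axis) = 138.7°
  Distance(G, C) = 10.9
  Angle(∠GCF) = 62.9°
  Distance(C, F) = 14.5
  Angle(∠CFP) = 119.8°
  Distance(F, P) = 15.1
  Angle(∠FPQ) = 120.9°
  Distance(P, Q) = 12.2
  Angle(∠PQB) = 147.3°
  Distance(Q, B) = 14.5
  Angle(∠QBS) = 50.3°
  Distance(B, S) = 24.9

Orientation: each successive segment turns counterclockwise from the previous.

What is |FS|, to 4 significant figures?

8.759

∠PQB = 147.3° gives QB at 47.80° from the x-axis; with |QB| = 14.5, B = (20.64, -3.432). ∠QBS = 50.3° gives BS at 177.5° from the x-axis; with |BS| = 24.9, S = (-4.241, -2.346). Then |FS| = |S − F| = 8.759.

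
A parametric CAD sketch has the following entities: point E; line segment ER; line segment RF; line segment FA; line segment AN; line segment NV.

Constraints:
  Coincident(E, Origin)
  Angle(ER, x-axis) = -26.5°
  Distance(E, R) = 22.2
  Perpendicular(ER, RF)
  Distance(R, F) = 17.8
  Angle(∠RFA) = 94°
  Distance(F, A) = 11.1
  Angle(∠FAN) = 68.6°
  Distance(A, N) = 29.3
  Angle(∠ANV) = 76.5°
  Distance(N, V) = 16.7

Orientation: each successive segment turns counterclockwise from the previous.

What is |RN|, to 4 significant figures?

9.665

E is at the origin; ER runs at -26.5° with length 22.2, so R = (19.87, -9.906). The perpendicularity gives RF at right angles to ER, so RF runs at 63.50°; with |RF| = 17.8, F = (27.81, 6.024). ∠RFA = 94.0° gives FA at 149.5° from the x-axis; with |FA| = 11.1, A = (18.25, 11.66). ∠FAN = 68.6° gives AN at -99.10° from the x-axis; with |AN| = 29.3, N = (13.61, -17.27). Then |RN| = |N − R| = 9.665.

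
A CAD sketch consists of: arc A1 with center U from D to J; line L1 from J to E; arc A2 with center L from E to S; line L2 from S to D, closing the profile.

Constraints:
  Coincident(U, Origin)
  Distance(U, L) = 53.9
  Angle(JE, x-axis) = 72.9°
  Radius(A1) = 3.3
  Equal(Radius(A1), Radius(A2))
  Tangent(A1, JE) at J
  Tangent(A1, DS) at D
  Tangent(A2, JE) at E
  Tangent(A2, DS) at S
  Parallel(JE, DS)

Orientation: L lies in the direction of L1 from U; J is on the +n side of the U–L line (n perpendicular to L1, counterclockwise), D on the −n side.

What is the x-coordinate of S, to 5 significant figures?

19.003

Tangency of A1 to both parallel lines with radius 3.3 puts J and D at U ± 3.3·n: J = (-3.1541, 0.97033), D = (3.1541, -0.97033). Equal radii place E and S the same way about L: E = L + 3.3·n = (12.695, 52.488), S = L − 3.3·n = (19.003, 50.547). So S.x = 19.003.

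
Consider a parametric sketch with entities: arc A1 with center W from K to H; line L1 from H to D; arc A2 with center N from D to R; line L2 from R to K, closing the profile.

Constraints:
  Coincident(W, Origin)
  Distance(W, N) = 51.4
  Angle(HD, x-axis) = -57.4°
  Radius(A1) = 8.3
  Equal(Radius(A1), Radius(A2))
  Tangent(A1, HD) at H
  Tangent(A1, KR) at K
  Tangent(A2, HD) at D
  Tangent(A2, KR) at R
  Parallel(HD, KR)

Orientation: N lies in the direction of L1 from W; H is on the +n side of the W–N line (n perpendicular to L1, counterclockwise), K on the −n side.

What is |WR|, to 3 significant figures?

52.1

The slot axis is L1's direction at -57.4°, so u = (cos -57.4°, sin -57.4°) = (0.539, -0.842) and n = (−sin -57.4°, cos -57.4°) = (0.842, 0.539). W is at the origin and N lies 51.4 along u from W, so N = 51.4·u = (27.7, -43.3). Tangency of A1 to both parallel lines with radius 8.3 puts H and K at W ± 8.3·n: H = (6.99, 4.47), K = (-6.99, -4.47). Equal radii place D and R the same way about N: D = N + 8.3·n = (34.7, -38.8), R = N − 8.3·n = (20.7, -47.8). Then |WR| = |R − W| = 52.1.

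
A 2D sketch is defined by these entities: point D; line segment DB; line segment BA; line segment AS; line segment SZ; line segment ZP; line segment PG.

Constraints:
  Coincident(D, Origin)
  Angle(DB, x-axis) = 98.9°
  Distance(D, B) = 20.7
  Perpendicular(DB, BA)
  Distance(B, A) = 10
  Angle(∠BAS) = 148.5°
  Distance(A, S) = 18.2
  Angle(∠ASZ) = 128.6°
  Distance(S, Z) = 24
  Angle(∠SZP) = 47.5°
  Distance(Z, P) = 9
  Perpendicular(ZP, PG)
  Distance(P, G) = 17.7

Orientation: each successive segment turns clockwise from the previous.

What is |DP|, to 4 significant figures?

22.41

D is at the origin; DB runs at 98.9° with length 20.7, so B = (-3.203, 20.45). DB is perpendicular to BA, so BA runs at 8.900°; with |BA| = 10.0, A = (6.677, 22.00). ∠BAS = 148.5° gives AS at -22.60° from the x-axis; with |AS| = 18.2, S = (23.48, 15.00). ∠ASZ = 128.6° gives SZ at -74.00° from the x-axis; with |SZ| = 24.0, Z = (30.09, -8.067). ∠SZP = 47.5° gives ZP at 153.5° from the x-axis; with |ZP| = 9.0, P = (22.04, -4.051). Then |DP| = |P − D| = 22.41.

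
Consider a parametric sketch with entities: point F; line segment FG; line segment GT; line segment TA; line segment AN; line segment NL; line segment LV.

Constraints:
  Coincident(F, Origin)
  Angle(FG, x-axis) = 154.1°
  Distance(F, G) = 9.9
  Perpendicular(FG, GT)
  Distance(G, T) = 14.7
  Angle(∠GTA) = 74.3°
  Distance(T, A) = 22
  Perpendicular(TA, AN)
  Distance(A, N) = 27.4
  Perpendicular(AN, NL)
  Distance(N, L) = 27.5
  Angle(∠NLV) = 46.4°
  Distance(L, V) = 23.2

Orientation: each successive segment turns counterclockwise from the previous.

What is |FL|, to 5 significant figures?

24.799

F is at the origin; FG runs at 154.1° with length 9.9, so G = (-8.9056, 4.3243). FG is perpendicular to GT, so GT runs at -115.90°; with |GT| = 14.7, T = (-15.327, -8.8992). ∠GTA = 74.3° gives TA at -10.200° from the x-axis; with |TA| = 22.0, A = (6.3257, -12.795). The perpendicularity gives AN at right angles to TA, so AN runs at 79.800°; with |AN| = 27.4, N = (11.178, 14.172). AN ⟂ NL, so NL runs at 169.80°; with |NL| = 27.5, L = (-15.888, 19.042). Then |FL| = |L − F| = 24.799.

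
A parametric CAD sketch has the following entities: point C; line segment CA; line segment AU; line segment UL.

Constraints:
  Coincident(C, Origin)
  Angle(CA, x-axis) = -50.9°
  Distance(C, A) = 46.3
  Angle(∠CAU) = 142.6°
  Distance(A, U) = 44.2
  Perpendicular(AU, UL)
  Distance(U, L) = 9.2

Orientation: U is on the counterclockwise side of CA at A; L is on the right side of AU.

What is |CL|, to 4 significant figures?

89.17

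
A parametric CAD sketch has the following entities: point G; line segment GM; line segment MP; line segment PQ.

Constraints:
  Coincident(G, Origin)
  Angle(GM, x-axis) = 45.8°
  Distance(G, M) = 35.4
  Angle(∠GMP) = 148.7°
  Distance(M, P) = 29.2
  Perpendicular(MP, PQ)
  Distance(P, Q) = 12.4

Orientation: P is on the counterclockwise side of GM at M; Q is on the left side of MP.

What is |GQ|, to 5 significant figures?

59.749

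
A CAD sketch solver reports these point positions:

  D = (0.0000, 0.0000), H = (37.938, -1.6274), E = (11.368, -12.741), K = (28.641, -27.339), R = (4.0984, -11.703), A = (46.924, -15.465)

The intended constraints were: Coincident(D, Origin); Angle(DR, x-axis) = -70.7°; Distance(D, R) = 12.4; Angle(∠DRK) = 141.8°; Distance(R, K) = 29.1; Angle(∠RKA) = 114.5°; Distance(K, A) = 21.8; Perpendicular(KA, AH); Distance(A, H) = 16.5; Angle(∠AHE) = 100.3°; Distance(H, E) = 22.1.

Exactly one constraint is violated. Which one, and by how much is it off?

Distance(H, E) = 22.1 — off by 6.70.

D = (0.00, 0.00) ✓; DR at -70.70° ✓; |DR| = 12.40 ✓; ∠DRK = 141.8° ✓; |RK| = 29.10 ✓; ∠RKA = 114.5° ✓; |KA| = 21.80 ✓; ∠(KA, AH) = 90.00° ✓; |AH| = 16.50 ✓; ∠AHE = 100.3° ✓; |HE| = 28.80 ✗.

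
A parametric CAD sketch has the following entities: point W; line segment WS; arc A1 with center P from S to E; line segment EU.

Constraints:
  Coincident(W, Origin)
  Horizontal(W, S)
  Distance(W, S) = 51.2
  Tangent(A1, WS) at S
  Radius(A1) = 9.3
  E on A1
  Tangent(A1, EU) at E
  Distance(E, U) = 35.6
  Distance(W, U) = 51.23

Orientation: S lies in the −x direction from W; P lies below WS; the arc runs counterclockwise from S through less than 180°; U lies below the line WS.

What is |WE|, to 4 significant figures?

59.75

Checks: |PE| = 9.300 ✓; ∠(PE, EU) = 90.00° ✓; |EU| = 35.60 ✓; |WU| = 51.23 ✓.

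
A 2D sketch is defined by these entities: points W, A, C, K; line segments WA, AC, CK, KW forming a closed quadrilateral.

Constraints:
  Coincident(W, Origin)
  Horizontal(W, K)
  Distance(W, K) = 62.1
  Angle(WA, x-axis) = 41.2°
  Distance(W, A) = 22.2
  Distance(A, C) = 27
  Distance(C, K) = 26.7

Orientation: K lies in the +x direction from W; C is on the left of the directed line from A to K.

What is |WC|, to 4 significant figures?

47.33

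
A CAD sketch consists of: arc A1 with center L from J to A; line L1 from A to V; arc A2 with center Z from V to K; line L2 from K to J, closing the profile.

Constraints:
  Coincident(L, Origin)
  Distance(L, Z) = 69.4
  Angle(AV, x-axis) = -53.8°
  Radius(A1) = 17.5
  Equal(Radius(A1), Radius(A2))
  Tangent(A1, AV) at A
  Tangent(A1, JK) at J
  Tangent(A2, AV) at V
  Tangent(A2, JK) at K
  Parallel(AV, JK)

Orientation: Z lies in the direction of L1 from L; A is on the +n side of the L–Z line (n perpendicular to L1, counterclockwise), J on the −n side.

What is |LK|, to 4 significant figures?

71.57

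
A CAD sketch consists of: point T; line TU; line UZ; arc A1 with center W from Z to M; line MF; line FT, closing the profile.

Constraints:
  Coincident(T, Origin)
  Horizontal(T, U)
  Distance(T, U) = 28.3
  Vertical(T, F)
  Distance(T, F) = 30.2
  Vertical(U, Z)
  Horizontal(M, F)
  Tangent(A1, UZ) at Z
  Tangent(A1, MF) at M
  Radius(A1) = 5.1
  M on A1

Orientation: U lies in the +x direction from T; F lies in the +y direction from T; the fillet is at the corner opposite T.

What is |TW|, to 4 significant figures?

34.18

T and F share the same x with |TF| = 30.2 and F on the +y side, so F = (0.000, 30.20). The virtual corner opposite T is at (28.30, 30.20). A1 meets UZ tangentially, so WZ is at right angles to UZ and since A1 is tangent to MF there, WM ⟂ MF, with radius 5.1, so the center W sits 5.1 in from both sides at W = (23.20, 25.10). Then |TW| = |W − T| = 34.18.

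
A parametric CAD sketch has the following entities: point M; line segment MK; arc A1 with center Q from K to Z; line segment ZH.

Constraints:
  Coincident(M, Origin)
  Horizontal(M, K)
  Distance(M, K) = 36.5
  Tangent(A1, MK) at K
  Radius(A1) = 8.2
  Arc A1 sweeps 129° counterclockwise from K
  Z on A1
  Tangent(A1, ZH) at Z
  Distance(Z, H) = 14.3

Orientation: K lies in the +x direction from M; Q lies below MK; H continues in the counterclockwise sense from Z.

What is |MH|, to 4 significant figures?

46.15

M is at the origin; M and K share the same y with |MK| = 36.5 and K on the +x side, so K = (36.50, 0.000). The tangent condition forces QK to be normal to MK, so Q = K + (0, -8.2) = (36.50, -8.200). On A1, K sits at bearing 90° from Q; a 129° counterclockwise sweep puts Z at bearing 219°, so Z = Q + 8.2·(cos 219°, sin 219°) = (30.13, -13.36). Tangency of A1 to ZH means the radius QZ is perpendicular to ZH, so ZH runs along (−sin 219°, cos 219°); with |ZH| = 14.3, H = (39.13, -24.47). Then |MH| = |H − M| = 46.15.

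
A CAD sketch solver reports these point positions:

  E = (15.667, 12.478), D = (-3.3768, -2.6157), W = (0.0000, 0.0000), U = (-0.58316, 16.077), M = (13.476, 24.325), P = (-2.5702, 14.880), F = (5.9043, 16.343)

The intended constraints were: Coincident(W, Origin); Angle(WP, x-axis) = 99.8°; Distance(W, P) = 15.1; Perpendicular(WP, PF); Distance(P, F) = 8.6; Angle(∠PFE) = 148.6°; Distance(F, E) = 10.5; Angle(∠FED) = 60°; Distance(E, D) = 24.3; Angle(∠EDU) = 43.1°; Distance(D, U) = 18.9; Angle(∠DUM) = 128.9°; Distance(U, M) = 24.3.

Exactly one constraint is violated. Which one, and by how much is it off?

Distance(U, M) = 24.3 — off by 8.00.

W = (0.00, 0.00) ✓; WP at 99.80° ✓; |WP| = 15.10 ✓; ∠(WP, PF) = 90.01° ✓; |PF| = 8.600 ✓; ∠PFE = 148.6° ✓; |FE| = 10.50 ✓; ∠FED = 60.00° ✓; |ED| = 24.30 ✓; ∠EDU = 43.10° ✓; |DU| = 18.90 ✓; ∠DUM = 128.9° ✓; |UM| = 16.30 ✗.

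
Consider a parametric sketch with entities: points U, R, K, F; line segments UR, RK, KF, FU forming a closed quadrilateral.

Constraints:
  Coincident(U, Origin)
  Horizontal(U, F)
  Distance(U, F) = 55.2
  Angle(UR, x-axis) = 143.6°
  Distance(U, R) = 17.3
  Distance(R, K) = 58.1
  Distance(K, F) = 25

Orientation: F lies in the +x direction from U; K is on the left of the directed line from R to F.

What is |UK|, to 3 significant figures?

48.2

U is at the origin; U and F share the same y with |UF| = 55.2 and F in +x, so F = (55.2, 0). UR runs at 143.6° with |UR| = 17.3, so R = (-13.9, 10.3). K is determined by |RK| = 58.1 and |KF| = 25.0 together: it lies at the intersection of circle(R, 58.1) and circle(F, 25.0). With |RF| = 69.9, the foot of the radical line on RF is 54.6 from R and the perpendicular offset is √(58.1² − 54.6²) = 19.8. Taking the left-of-RF solution: K = (43.0, 21.8).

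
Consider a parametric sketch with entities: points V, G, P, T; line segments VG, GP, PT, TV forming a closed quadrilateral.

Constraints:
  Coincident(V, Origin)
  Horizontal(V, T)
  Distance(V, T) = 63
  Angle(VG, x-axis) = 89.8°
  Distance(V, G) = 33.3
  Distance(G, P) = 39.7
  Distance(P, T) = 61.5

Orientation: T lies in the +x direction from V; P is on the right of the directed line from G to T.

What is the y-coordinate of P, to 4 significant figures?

-6.363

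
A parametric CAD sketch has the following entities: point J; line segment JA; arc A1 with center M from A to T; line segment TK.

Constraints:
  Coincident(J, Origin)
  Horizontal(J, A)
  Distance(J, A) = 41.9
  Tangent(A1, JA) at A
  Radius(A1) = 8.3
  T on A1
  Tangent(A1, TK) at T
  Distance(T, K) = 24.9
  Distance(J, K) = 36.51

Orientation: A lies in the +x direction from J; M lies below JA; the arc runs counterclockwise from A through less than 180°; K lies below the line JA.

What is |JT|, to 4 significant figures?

34.69

J is at the origin; JA is horizontal with |JA| = 41.9 and A on the +x side, so A = (41.90, 0.000). The tangent condition forces MA to be normal to JA, so M = A + (0, -8.3) = (41.90, -8.300). Since MT ⟂ TK (tangency), |MK| = √(8.3² + 24.9²) = 26.25 regardless of where T sits on A1. So K lies on both circle(J, 36.51) and circle(M, 26.25); the below-JA intersection is K = (24.01, -27.50). T is the foot of the tangent from K: T = (34.35, -4.853).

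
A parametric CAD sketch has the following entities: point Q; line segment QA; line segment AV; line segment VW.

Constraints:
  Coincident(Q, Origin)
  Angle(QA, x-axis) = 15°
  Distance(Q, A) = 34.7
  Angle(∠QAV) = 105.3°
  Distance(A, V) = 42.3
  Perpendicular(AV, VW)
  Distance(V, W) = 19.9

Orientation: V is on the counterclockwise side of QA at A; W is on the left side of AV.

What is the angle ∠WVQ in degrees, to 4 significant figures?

56.96°

∠QAV = 105.3°, so AV runs at 15.0° + (180° − 105.3°) = 89.70° from the x-axis; with |AV| = 42.3, V = A + 42.3·(cos 89.70°, sin 89.70°) = (33.74, 51.28). AV is perpendicular to VW; with |VW| = 19.9 on the left of AV, W = V + 19.9·(-1.000, 0.005236) = (13.84, 51.38). Then cos ∠WVQ = VW·VQ / (|VW||VQ|), giving 56.96°.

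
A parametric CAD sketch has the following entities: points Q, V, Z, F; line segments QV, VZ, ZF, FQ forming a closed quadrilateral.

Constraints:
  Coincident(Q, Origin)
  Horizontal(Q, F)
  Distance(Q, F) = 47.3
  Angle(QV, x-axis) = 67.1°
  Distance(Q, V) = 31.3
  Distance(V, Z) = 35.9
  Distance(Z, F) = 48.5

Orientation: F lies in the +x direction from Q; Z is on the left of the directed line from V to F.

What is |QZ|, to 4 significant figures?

64.22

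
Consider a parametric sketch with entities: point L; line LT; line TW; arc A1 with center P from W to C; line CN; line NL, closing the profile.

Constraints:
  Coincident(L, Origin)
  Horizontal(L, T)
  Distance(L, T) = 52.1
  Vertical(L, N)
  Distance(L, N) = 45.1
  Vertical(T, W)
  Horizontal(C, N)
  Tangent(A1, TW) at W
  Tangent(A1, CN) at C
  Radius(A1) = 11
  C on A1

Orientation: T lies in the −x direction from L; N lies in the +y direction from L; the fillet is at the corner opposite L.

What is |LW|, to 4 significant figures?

62.27

The virtual corner opposite L is at (-52.10, 45.10). The tangent condition forces PW to be normal to TW and since A1 is tangent to CN there, PC ⟂ CN, with radius 11.0, so the center P sits 11.0 in from both sides at P = (-41.10, 34.10). That places the tangent points at W = (-52.10, 34.10) on TW and C = (-41.10, 45.10) on CN. Then |LW| = |W − L| = 62.27.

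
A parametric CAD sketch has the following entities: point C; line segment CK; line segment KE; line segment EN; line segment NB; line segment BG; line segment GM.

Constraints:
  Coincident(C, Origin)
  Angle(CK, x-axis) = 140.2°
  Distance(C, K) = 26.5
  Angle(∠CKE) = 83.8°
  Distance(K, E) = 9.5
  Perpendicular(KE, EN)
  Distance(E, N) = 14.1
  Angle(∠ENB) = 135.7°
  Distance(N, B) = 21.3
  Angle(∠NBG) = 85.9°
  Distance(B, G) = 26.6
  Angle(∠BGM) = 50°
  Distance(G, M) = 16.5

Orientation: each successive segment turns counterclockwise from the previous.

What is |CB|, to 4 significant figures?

8.767

C is at the origin; CK runs at 140.2° with length 26.5, so K = (-20.36, 16.96). ∠CKE = 83.8° gives KE at -123.6° from the x-axis; with |KE| = 9.5, E = (-25.62, 9.050). KE is perpendicular to EN, so EN runs at -33.60°; with |EN| = 14.1, N = (-13.87, 1.247). ∠ENB = 135.7° gives NB at 10.70° from the x-axis; with |NB| = 21.3, B = (7.057, 5.202). Then |CB| = |B − C| = 8.767.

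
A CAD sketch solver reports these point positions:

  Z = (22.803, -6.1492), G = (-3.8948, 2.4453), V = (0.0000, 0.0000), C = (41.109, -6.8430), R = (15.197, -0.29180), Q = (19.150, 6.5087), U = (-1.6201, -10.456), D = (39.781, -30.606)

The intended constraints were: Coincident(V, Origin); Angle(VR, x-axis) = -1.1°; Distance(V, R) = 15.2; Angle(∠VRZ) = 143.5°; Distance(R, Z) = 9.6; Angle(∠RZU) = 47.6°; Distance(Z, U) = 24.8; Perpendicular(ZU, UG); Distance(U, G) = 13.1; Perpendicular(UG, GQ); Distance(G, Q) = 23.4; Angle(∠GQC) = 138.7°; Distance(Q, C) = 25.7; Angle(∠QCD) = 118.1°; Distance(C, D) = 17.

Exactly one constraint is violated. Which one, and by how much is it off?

Distance(C, D) = 17 — off by 6.80.

V = (0.00, 0.00) ✓; VR at -1.100° ✓; |VR| = 15.20 ✓; ∠VRZ = 143.5° ✓; |RZ| = 9.600 ✓; ∠RZU = 47.60° ✓; |ZU| = 24.80 ✓; ∠(ZU, UG) = 90.00° ✓; |UG| = 13.10 ✓; ∠(UG, GQ) = 90.00° ✓; |GQ| = 23.40 ✓; ∠GQC = 138.7° ✓; |QC| = 25.70 ✓; ∠QCD = 118.1° ✓; |CD| = 23.80 ✗.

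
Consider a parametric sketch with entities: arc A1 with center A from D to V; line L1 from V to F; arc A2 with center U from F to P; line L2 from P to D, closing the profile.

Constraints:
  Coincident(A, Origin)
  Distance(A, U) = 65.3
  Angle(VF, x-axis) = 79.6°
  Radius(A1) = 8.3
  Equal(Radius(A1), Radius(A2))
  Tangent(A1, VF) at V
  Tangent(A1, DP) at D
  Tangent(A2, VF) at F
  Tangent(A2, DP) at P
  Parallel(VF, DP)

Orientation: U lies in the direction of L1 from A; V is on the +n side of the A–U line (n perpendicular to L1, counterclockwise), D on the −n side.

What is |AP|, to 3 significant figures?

65.8

The slot axis is L1's direction at 79.6°, so u = (cos 79.6°, sin 79.6°) = (0.181, 0.984) and n = (−sin 79.6°, cos 79.6°) = (-0.984, 0.181). A is at the origin and U lies 65.3 along u from A, so U = 65.3·u = (11.8, 64.2). Tangency of A1 to both parallel lines with radius 8.3 puts V and D at A ± 8.3·n: V = (-8.16, 1.50), D = (8.16, -1.50). Equal radii place F and P the same way about U: F = U + 8.3·n = (3.62, 65.7), P = U − 8.3·n = (20.0, 62.7). Then |AP| = |P − A| = 65.8.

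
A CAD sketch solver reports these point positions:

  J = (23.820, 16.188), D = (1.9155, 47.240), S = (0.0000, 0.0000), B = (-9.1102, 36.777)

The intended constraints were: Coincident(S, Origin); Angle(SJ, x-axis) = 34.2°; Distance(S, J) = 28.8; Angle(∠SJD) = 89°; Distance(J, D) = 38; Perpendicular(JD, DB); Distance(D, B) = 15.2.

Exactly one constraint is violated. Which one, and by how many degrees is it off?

Perpendicular(JD, DB) — off by 8.30°.

S = (0.00, 0.00) ✓; SJ at 34.20° ✓; |SJ| = 28.80 ✓; ∠SJD = 89.00° ✓; |JD| = 38.00 ✓; ∠(JD, DB) = 98.30° ✗; |DB| = 15.20 ✓.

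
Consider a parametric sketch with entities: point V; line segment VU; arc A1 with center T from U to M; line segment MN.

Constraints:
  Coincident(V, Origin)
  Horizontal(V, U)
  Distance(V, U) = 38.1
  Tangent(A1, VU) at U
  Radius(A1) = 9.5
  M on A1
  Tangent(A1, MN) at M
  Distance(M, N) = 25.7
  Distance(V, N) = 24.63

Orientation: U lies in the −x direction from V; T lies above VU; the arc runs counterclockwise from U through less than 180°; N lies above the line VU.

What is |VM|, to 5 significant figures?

31.537

Checks: |TM| = 9.500 ✓; ∠(TM, MN) = 90.00° ✓; |MN| = 25.70 ✓; |VN| = 24.63 ✓.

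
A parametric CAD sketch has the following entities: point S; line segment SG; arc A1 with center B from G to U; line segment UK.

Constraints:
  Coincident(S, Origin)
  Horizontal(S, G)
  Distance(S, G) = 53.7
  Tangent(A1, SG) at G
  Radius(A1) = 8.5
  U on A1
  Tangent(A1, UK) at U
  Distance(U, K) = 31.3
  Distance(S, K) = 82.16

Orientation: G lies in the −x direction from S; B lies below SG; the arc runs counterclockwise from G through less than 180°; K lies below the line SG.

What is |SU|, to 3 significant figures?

61.5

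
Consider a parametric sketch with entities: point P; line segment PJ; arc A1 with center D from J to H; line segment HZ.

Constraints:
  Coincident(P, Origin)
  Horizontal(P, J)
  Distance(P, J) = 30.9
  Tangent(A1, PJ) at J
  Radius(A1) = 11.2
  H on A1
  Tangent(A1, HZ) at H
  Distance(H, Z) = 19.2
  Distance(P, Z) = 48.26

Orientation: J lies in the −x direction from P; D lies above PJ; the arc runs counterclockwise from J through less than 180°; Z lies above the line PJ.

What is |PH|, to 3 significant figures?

29.2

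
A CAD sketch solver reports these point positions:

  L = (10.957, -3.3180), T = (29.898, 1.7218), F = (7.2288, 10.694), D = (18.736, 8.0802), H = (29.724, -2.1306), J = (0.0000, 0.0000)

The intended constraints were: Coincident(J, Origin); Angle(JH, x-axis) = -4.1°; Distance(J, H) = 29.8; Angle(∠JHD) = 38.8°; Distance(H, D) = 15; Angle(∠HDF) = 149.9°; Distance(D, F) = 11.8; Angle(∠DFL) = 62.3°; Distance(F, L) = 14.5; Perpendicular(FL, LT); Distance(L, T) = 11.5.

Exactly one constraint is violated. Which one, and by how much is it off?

Distance(L, T) = 11.5 — off by 8.10.

J = (0.00, 0.00) ✓; JH at -4.100° ✓; |JH| = 29.80 ✓; ∠JHD = 38.80° ✓; |HD| = 15.00 ✓; ∠HDF = 149.9° ✓; |DF| = 11.80 ✓; ∠DFL = 62.30° ✓; |FL| = 14.50 ✓; ∠(FL, LT) = 90.00° ✓; |LT| = 19.60 ✗.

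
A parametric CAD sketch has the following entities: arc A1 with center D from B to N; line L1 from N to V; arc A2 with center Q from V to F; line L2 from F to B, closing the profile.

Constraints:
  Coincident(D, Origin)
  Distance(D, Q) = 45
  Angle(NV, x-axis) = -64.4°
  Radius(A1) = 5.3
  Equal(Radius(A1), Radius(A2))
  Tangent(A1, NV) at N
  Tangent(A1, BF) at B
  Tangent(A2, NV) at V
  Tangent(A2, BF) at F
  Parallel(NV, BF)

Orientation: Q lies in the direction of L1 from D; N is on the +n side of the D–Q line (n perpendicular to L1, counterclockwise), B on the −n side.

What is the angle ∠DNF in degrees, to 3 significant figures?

76.7°

The slot axis is L1's direction at -64.4°, so u = (cos -64.4°, sin -64.4°) = (0.432, -0.902) and n = (−sin -64.4°, cos -64.4°) = (0.902, 0.432). D is at the origin and Q lies 45.0 along u from D, so Q = 45.0·u = (19.4, -40.6). Tangency of A1 to both parallel lines with radius 5.3 puts N and B at D ± 5.3·n: N = (4.78, 2.29), B = (-4.78, -2.29). Equal radii place V and F the same way about Q: V = Q + 5.3·n = (24.2, -38.3), F = Q − 5.3·n = (14.7, -42.9). Then cos ∠DNF = ND·NF / (|ND||NF|), giving 76.7°.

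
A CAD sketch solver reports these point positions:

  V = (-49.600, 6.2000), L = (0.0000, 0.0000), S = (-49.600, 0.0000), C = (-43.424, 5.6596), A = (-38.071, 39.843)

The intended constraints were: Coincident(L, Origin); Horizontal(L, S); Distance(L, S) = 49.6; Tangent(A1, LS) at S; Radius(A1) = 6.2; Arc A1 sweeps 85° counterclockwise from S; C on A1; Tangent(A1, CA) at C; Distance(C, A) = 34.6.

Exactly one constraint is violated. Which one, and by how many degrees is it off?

Tangent(A1, CA) at C — off by 3.90°.

L = (0.00, 0.00) ✓; L.y = 0.00, S.y = 0.00 ✓; |LS| = 49.60 ✓; ∠(VS, SL) = 90.00° ✓; |VS| = 6.200 ✓; bearing(V→C) − bearing(V→S) = 85.00° ✓; |VC| = 6.200 ✓; ∠(VC, CA) = 93.90° ✗; |CA| = 34.60 ✓.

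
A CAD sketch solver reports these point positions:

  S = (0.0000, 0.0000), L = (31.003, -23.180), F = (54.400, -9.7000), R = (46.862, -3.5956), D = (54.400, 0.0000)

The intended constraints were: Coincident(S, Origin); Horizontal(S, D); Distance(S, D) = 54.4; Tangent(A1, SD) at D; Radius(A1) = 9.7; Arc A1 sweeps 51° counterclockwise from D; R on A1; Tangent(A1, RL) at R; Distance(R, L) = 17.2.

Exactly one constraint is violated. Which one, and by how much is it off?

Distance(R, L) = 17.2 — off by 8.00.

S = (0.00, 0.00) ✓; S.y = 0.00, D.y = 0.00 ✓; |SD| = 54.40 ✓; ∠(FD, DS) = 90.00° ✓; |FD| = 9.700 ✓; bearing(F→R) − bearing(F→D) = 51.00° ✓; |FR| = 9.700 ✓; ∠(FR, RL) = 90.00° ✓; |RL| = 25.20 ✗.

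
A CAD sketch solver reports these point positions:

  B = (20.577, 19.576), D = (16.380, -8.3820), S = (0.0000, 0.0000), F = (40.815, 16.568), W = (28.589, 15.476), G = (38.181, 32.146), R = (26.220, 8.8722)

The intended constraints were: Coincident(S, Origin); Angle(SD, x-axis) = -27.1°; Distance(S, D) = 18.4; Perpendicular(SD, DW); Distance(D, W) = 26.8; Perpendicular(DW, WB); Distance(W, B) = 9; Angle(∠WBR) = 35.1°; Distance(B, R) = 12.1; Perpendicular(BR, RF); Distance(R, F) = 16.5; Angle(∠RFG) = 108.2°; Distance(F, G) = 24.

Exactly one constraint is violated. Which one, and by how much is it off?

Distance(F, G) = 24 — off by 8.20.

S = (0.00, 0.00) ✓; SD at -27.10° ✓; |SD| = 18.40 ✓; ∠(SD, DW) = 90.00° ✓; |DW| = 26.80 ✓; ∠(DW, WB) = 90.00° ✓; |WB| = 9.000 ✓; ∠WBR = 35.10° ✓; |BR| = 12.10 ✓; ∠(BR, RF) = 90.00° ✓; |RF| = 16.50 ✓; ∠RFG = 108.2° ✓; |FG| = 15.80 ✗.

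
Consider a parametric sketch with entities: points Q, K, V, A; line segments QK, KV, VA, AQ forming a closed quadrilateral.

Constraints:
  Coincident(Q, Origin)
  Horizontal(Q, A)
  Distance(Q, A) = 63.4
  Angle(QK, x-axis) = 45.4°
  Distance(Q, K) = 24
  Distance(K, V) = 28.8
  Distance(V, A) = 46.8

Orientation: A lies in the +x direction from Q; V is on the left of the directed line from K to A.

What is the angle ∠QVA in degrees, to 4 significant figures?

78.82°

Checks: |KV| = 28.80 ✓; |VA| = 46.80 ✓.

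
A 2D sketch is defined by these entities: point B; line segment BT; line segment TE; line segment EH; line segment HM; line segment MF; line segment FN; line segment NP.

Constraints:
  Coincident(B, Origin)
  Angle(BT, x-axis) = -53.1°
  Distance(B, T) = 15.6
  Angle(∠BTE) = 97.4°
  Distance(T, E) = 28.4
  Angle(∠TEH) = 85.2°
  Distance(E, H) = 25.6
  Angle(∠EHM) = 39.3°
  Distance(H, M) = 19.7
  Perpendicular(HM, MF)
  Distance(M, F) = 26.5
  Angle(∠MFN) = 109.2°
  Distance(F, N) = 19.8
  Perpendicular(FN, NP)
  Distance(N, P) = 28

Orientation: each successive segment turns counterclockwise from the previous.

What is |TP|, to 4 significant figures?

46.20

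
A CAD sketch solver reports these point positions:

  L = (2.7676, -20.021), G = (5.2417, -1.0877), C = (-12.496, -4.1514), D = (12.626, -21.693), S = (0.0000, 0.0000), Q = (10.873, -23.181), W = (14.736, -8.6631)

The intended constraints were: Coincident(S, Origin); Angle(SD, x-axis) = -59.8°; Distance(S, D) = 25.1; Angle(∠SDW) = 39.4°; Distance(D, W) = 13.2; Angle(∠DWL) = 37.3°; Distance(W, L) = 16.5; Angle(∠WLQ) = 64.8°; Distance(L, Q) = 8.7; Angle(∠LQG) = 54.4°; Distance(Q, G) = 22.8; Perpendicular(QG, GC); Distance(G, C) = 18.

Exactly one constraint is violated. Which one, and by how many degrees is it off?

Perpendicular(QG, GC) — off by 4.50°.

S = (0.00, 0.00) ✓; SD at -59.80° ✓; |SD| = 25.10 ✓; ∠SDW = 39.40° ✓; |DW| = 13.20 ✓; ∠DWL = 37.30° ✓; |WL| = 16.50 ✓; ∠WLQ = 64.80° ✓; |LQ| = 8.700 ✓; ∠LQG = 54.40° ✓; |QG| = 22.80 ✓; ∠(QG, GC) = 85.50° ✗; |GC| = 18.00 ✓.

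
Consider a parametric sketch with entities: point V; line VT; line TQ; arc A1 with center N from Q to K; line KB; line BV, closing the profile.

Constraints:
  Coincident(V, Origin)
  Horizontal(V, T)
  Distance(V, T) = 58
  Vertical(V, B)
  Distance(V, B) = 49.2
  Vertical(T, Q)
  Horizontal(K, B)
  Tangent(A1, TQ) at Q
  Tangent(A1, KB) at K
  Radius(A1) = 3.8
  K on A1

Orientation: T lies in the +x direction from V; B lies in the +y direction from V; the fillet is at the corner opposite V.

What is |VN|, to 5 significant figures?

70.702

VB is vertical with |VB| = 49.2 and B on the +y side, so B = (0.0000, 49.200). The virtual corner opposite V is at (58.000, 49.200). A1 meets TQ tangentially, so NQ is at right angles to TQ and the tangent condition forces NK to be normal to KB, with radius 3.8, so the center N sits 3.8 in from both sides at N = (54.200, 45.400). Then |VN| = |N − V| = 70.702.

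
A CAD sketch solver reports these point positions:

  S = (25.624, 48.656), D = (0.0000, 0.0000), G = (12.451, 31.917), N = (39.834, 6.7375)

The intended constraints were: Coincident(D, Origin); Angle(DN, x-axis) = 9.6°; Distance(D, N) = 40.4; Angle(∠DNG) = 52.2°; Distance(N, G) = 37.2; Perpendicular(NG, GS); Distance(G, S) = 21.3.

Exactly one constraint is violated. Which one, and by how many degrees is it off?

Perpendicular(NG, GS) — off by 4.40°.

D = (0.00, 0.00) ✓; DN at 9.600° ✓; |DN| = 40.40 ✓; ∠DNG = 52.20° ✓; |NG| = 37.20 ✓; ∠(NG, GS) = 85.60° ✗; |GS| = 21.30 ✓.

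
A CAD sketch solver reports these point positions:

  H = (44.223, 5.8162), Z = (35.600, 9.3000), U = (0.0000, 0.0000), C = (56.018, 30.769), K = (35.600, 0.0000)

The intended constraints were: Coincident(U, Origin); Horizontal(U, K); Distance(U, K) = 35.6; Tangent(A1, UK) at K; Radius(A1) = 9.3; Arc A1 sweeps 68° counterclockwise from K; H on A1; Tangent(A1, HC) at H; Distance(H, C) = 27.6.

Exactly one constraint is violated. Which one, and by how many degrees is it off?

Tangent(A1, HC) at H — off by 3.30°.

U = (0.00, 0.00) ✓; U.y = 0.00, K.y = 0.00 ✓; |UK| = 35.60 ✓; ∠(ZK, KU) = 90.00° ✓; |ZK| = 9.300 ✓; bearing(Z→H) − bearing(Z→K) = 68.00° ✓; |ZH| = 9.300 ✓; ∠(ZH, HC) = 93.30° ✗; |HC| = 27.60 ✓.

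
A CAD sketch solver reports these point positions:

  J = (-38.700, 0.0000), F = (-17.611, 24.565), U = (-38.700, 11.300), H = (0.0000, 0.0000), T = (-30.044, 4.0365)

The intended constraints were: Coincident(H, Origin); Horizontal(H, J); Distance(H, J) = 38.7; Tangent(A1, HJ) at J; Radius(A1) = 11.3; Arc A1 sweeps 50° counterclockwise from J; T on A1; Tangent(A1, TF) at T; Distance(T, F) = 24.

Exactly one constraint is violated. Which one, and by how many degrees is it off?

Tangent(A1, TF) at T — off by 8.80°.

H = (0.00, 0.00) ✓; H.y = 0.00, J.y = 0.00 ✓; |HJ| = 38.70 ✓; ∠(UJ, JH) = 90.00° ✓; |UJ| = 11.30 ✓; bearing(U→T) − bearing(U→J) = 50.00° ✓; |UT| = 11.30 ✓; ∠(UT, TF) = 81.20° ✗; |TF| = 24.00 ✓.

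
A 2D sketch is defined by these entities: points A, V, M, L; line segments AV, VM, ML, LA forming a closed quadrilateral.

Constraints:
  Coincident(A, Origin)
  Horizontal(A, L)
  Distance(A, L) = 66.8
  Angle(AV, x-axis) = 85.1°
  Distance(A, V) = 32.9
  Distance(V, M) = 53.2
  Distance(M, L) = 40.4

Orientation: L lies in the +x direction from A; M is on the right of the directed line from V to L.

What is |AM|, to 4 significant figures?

31.85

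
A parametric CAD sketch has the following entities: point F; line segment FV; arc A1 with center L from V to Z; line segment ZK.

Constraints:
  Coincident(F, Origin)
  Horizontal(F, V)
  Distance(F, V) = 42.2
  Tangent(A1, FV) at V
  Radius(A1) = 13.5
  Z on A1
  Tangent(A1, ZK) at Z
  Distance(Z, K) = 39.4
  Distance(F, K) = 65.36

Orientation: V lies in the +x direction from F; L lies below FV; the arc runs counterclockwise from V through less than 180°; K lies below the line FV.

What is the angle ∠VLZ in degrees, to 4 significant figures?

100.1°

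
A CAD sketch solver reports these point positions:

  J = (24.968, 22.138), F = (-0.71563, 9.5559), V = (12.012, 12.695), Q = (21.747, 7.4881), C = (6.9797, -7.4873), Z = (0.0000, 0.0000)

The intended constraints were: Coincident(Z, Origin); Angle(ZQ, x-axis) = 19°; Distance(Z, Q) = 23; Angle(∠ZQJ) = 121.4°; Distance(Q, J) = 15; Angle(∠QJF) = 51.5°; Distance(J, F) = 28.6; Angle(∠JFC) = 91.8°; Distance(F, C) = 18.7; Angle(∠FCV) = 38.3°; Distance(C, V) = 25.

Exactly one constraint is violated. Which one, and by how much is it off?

Distance(C, V) = 25 — off by 4.20.

Z = (0.00, 0.00) ✓; ZQ at 19.00° ✓; |ZQ| = 23.00 ✓; ∠ZQJ = 121.4° ✓; |QJ| = 15.00 ✓; ∠QJF = 51.50° ✓; |JF| = 28.60 ✓; ∠JFC = 91.80° ✓; |FC| = 18.70 ✓; ∠FCV = 38.30° ✓; |CV| = 20.80 ✗.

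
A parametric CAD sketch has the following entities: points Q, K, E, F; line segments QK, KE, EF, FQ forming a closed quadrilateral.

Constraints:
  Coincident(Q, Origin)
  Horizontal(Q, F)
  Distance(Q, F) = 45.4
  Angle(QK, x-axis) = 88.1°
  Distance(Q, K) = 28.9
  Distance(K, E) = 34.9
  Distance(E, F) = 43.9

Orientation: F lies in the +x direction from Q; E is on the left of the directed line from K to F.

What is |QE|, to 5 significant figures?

53.694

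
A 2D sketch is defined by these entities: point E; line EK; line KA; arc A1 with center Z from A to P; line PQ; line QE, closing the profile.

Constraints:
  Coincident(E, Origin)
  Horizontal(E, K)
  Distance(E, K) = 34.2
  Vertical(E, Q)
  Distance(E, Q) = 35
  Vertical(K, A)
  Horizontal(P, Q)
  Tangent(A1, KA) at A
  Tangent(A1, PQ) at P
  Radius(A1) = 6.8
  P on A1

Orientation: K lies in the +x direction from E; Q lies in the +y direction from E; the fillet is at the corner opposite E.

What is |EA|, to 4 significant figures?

44.33

E is at the origin; E and K share the same y with |EK| = 34.2 and K on the +x side, so K = (34.20, 0.000). E and Q share the same x with |EQ| = 35.0 and Q on the +y side, so Q = (0.000, 35.00). The virtual corner opposite E is at (34.20, 35.00). The tangent condition forces ZA to be normal to KA and the tangent condition forces ZP to be normal to PQ, with radius 6.8, so the center Z sits 6.8 in from both sides at Z = (27.40, 28.20). That places the tangent points at A = (34.20, 28.20) on KA and P = (27.40, 35.00) on PQ. Then |EA| = |A − E| = 44.33.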